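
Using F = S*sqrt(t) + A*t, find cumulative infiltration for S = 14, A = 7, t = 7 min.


F = S*sqrt(t) + A*t
F = 14*sqrt(7) + 7*7
F = 14*2.645751 + 49

86.0405 mm


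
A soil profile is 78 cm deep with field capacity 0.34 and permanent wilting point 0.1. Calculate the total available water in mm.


AWC = (FC - PWP) * d * 10
AWC = (0.34 - 0.1) * 78 * 10
AWC = 0.2400 * 78 * 10

187.2000 mm


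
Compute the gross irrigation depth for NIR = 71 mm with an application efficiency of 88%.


Ea = 88% = 0.88
GID = NIR / Ea = 71 / 0.88 = 80.6818 mm

80.6818 mm


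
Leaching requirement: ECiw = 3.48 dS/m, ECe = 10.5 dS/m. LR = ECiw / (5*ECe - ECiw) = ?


LR = ECiw / (5*ECe - ECiw)
LR = 3.48 / (5*10.5 - 3.48)
LR = 3.48 / 49.0200

0.0710


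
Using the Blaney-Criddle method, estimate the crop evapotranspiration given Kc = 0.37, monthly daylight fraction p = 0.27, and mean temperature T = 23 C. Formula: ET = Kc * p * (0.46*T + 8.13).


ET = Kc * p * (0.46*T + 8.13)
ET = 0.37 * 0.27 * (0.46*23 + 8.13)
ET = 0.37 * 0.27 * 18.7100

1.8691 mm/day


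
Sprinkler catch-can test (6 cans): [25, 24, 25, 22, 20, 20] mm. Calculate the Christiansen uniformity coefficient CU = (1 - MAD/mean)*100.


mean = 22.666667 mm
MAD = 2.000000 mm
CU = (1 - 2.000000/22.666667)*100

91.1765 %


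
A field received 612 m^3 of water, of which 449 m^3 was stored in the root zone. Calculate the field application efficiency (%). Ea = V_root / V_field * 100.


Ea = V_root / V_field * 100 = 449 / 612 * 100 = 73.3660%

73.3660 %


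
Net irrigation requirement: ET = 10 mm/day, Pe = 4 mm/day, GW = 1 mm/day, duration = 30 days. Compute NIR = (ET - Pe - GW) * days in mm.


Daily deficit = ET - Pe - GW = 10 - 4 - 1 = 5 mm/day
NIR = 5 * 30 = 150 mm

150.0000 mm


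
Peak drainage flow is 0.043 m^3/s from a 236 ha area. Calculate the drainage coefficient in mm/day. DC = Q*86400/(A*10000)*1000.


DC = Q * 86400 / (A * 10000) * 1000
DC = 0.043 * 86400 / (236 * 10000) * 1000
DC = 3715200.0000 / 2360000

1.5742 mm/day


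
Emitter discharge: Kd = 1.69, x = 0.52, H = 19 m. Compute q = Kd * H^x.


q = Kd * H^x = 1.69 * 19^0.52 = 1.69 * 4.623298

7.8134 L/h


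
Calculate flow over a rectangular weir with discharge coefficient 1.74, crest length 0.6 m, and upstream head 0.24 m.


Q = C * L * H^(3/2) = 1.74 * 0.6 * 0.24^1.5 = 1.74 * 0.6 * 0.117576

0.1227 m^3/s


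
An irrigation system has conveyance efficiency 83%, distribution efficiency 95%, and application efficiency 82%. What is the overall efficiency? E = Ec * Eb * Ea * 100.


Ec = 0.83, Eb = 0.95, Ea = 0.82
E = 0.83 * 0.95 * 0.82 * 100 = 64.6570%

64.6570 %


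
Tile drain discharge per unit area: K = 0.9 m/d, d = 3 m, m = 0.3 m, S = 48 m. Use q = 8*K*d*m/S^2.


q = 8*K*d*m/S^2
q = 8*0.9*3*0.3/48^2
q = 6.4800 / 2304

0.0028 m/d


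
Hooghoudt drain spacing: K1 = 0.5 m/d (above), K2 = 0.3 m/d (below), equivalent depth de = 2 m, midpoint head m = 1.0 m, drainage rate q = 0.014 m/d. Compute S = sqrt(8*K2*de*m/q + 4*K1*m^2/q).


S^2 = 8*K2*de*m/q + 4*K1*m^2/q
S^2 = 8*0.3*2*1.0/0.014 + 4*0.5*1.0^2/0.014
S = sqrt(485.7143)

22.0389 m


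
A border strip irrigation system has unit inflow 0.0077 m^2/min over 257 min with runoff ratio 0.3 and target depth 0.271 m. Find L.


L = q*t/((1+r)*Z)
L = 0.0077*257/((1+0.3)*0.271)
L = 1.9789/0.3523

5.6171 m


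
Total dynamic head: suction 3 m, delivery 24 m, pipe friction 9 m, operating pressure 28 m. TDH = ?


TDH = Hs + Hd + hf + Hp = 3 + 24 + 9 + 28 = 64

64 m


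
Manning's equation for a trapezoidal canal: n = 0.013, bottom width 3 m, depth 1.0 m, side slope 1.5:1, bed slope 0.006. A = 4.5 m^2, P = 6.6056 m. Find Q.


R = A/P = 4.5/6.6056 = 0.681240
Q = (1/0.013) * 4.5 * 0.681240^(2/3) * 0.006^0.5

20.7592 m^3/s


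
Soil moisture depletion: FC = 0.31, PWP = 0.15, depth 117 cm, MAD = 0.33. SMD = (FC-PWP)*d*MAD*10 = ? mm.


SMD = (FC - PWP) * d * MAD * 10
SMD = (0.31 - 0.15) * 117 * 0.33 * 10
SMD = 0.1600 * 117 * 0.33 * 10

61.7760 mm


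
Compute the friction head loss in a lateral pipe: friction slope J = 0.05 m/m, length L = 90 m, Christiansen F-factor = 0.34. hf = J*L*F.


hf = J * L * F = 0.05 * 90 * 0.34 = 1.5300 m

1.5300 m


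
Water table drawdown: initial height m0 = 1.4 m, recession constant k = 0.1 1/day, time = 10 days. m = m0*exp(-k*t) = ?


m = m0 * exp(-k*t)
m = 1.4 * exp(-0.1 * 10)
m = 1.4 * exp(-1.0000)

0.5150 m


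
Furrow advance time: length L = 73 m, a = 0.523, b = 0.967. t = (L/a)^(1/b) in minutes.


t = (L/a)^(1/b)
t = (73/0.523)^(1/0.967)
t = 139.579350^(1/0.967)

165.2021 min


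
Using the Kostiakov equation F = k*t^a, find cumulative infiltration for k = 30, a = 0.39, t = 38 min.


F = k * t^a = 30 * 38^0.39
F = 30 * 4.131575

123.9472 mm


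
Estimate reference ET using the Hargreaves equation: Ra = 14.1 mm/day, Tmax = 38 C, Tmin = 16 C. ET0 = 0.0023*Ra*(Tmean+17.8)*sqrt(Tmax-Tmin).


Tmean = (Tmax + Tmin)/2 = (38 + 16)/2 = 27.0
ET0 = 0.0023 * 14.1 * (27.0 + 17.8) * sqrt(38 - 16)
ET0 = 0.0023 * 14.1 * 44.8 * 4.690416

6.8145 mm/day


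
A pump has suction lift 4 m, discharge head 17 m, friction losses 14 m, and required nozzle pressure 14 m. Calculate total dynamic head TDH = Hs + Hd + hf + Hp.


TDH = Hs + Hd + hf + Hp = 4 + 17 + 14 + 14 = 49

49 m


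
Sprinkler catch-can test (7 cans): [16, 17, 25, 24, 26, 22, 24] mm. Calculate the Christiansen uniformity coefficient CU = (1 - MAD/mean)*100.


mean = 22.000000 mm
MAD = 3.142857 mm
CU = (1 - 3.142857/22.000000)*100

85.7143 %


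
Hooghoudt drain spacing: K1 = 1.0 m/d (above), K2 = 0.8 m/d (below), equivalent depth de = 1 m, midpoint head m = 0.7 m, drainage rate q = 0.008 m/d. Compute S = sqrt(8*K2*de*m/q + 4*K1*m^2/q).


S^2 = 8*K2*de*m/q + 4*K1*m^2/q
S^2 = 8*0.8*1*0.7/0.008 + 4*1.0*0.7^2/0.008
S = sqrt(805.0000)

28.3725 m


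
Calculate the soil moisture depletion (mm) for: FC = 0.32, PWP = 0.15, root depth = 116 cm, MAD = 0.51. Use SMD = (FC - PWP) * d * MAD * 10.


SMD = (FC - PWP) * d * MAD * 10
SMD = (0.32 - 0.15) * 116 * 0.51 * 10
SMD = 0.1700 * 116 * 0.51 * 10

100.5720 mm


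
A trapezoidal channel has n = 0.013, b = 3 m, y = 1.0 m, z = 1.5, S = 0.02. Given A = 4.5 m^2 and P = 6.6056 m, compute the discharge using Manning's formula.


R = A/P = 4.5/6.6056 = 0.681240
Q = (1/0.013) * 4.5 * 0.681240^(2/3) * 0.02^0.5

37.9010 m^3/s


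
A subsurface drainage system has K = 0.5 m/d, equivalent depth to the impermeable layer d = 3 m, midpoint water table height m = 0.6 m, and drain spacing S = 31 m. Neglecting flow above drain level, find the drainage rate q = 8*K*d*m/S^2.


q = 8*K*d*m/S^2
q = 8*0.5*3*0.6/31^2
q = 7.2000 / 961

0.0075 m/d


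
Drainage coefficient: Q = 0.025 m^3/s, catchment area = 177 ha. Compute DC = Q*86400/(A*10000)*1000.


DC = Q * 86400 / (A * 10000) * 1000
DC = 0.025 * 86400 / (177 * 10000) * 1000
DC = 2160000.0000 / 1770000

1.2203 mm/day


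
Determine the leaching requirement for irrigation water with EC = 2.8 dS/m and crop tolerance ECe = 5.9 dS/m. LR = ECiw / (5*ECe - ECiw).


LR = ECiw / (5*ECe - ECiw)
LR = 2.8 / (5*5.9 - 2.8)
LR = 2.8 / 26.7000

0.1049


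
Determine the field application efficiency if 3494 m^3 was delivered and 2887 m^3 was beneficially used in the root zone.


Ea = V_root / V_field * 100 = 2887 / 3494 * 100 = 82.6274%

82.6274 %


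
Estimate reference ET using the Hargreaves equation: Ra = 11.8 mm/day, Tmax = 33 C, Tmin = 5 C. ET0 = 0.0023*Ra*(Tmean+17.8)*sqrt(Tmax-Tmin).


Tmean = (Tmax + Tmin)/2 = (33 + 5)/2 = 19.0
ET0 = 0.0023 * 11.8 * (19.0 + 17.8) * sqrt(33 - 5)
ET0 = 0.0023 * 11.8 * 36.8 * 5.291503

5.2849 mm/day


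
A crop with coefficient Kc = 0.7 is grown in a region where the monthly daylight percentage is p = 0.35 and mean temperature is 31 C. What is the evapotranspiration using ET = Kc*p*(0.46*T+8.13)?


ET = Kc * p * (0.46*T + 8.13)
ET = 0.7 * 0.35 * (0.46*31 + 8.13)
ET = 0.7 * 0.35 * 22.3900

5.4855 mm/day


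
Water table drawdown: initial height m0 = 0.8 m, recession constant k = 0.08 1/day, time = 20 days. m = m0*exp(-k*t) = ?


m = m0 * exp(-k*t)
m = 0.8 * exp(-0.08 * 20)
m = 0.8 * exp(-1.6000)

0.1615 m


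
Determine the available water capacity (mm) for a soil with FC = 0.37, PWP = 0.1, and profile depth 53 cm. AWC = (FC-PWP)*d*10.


AWC = (FC - PWP) * d * 10
AWC = (0.37 - 0.1) * 53 * 10
AWC = 0.2700 * 53 * 10

143.1000 mm


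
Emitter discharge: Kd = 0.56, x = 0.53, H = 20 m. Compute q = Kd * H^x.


q = Kd * H^x = 0.56 * 20^0.53 = 0.56 * 4.892670

2.7399 L/h


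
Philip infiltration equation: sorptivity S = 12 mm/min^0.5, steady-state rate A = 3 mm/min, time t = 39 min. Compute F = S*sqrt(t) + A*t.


F = S*sqrt(t) + A*t
F = 12*sqrt(39) + 3*39
F = 12*6.244998 + 117

191.9400 mm


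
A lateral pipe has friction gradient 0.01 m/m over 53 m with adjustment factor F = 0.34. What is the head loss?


hf = J * L * F = 0.01 * 53 * 0.34 = 0.1802 m

0.1802 m


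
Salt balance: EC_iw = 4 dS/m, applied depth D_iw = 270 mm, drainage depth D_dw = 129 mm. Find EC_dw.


EC_dw = EC_iw * D_iw / D_dw
EC_dw = 4 * 270 / 129
EC_dw = 1080 / 129

8.3721 dS/m


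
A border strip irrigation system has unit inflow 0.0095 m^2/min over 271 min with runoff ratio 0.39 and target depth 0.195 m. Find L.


L = q*t/((1+r)*Z)
L = 0.0095*271/((1+0.39)*0.195)
L = 2.5745/0.27105

9.4982 m


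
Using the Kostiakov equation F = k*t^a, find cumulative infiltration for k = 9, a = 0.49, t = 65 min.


F = k * t^a = 9 * 65^0.49
F = 9 * 7.732636

69.5937 mm


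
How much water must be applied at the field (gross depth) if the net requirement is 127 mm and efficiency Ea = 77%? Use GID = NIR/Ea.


Ea = 77% = 0.77
GID = NIR / Ea = 127 / 0.77 = 164.9351 mm

164.9351 mm


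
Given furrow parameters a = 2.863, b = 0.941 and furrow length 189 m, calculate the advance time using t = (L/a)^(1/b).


t = (L/a)^(1/b)
t = (189/2.863)^(1/0.941)
t = 66.014670^(1/0.941)

85.8481 min


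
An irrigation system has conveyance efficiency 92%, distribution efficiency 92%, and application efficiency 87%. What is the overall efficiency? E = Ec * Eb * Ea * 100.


Ec = 0.92, Eb = 0.92, Ea = 0.87
E = 0.92 * 0.92 * 0.87 * 100 = 73.6368%

73.6368 %


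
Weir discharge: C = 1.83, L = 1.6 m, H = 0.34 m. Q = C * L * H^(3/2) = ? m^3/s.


Q = C * L * H^(3/2) = 1.83 * 1.6 * 0.34^1.5 = 1.83 * 1.6 * 0.198252

0.5805 m^3/s


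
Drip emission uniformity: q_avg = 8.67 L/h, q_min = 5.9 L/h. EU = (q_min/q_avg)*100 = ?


EU = (q_min/q_avg)*100 = (5.9/8.67)*100 = 68.0507%

68.0507 %


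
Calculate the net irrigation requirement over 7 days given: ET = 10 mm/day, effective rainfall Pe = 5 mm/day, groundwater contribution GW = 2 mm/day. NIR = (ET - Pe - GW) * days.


Daily deficit = ET - Pe - GW = 10 - 5 - 2 = 3 mm/day
NIR = 3 * 7 = 21 mm

21.0000 mm


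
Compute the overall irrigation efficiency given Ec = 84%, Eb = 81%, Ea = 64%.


Ec = 0.84, Eb = 0.81, Ea = 0.64
E = 0.84 * 0.81 * 0.64 * 100 = 43.5456%

43.5456 %


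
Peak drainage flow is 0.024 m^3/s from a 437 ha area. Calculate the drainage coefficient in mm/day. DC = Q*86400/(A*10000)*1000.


DC = Q * 86400 / (A * 10000) * 1000
DC = 0.024 * 86400 / (437 * 10000) * 1000
DC = 2073600.0000 / 4370000

0.4745 mm/day


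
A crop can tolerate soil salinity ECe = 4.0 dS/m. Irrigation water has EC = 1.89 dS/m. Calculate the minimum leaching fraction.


LR = ECiw / (5*ECe - ECiw)
LR = 1.89 / (5*4.0 - 1.89)
LR = 1.89 / 18.1100

0.1044


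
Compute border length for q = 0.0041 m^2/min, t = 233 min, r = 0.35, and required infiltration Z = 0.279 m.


L = q*t/((1+r)*Z)
L = 0.0041*233/((1+0.35)*0.279)
L = 0.9553/0.37665

2.5363 m


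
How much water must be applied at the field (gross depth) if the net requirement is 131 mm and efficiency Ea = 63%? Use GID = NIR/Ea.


Ea = 63% = 0.63
GID = NIR / Ea = 131 / 0.63 = 207.9365 mm

207.9365 mm


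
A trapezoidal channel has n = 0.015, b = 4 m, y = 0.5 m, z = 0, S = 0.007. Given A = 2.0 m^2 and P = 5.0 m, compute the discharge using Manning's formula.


R = A/P = 2.0/5.0 = 0.400000
Q = (1/0.015) * 2.0 * 0.400000^(2/3) * 0.007^0.5

6.0561 m^3/s


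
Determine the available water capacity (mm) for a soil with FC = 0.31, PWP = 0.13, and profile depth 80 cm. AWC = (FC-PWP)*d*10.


AWC = (FC - PWP) * d * 10
AWC = (0.31 - 0.13) * 80 * 10
AWC = 0.1800 * 80 * 10

144.0000 mm


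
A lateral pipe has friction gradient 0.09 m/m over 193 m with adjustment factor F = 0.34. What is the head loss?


hf = J * L * F = 0.09 * 193 * 0.34 = 5.9058 m

5.9058 m


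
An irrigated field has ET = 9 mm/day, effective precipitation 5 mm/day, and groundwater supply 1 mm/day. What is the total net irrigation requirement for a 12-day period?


Daily deficit = ET - Pe - GW = 9 - 5 - 1 = 3 mm/day
NIR = 3 * 12 = 36 mm

36.0000 mm


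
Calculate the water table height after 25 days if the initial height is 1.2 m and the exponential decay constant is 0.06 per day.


m = m0 * exp(-k*t)
m = 1.2 * exp(-0.06 * 25)
m = 1.2 * exp(-1.5000)

0.2678 m


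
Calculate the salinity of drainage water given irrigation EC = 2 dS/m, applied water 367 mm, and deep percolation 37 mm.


EC_dw = EC_iw * D_iw / D_dw
EC_dw = 2 * 367 / 37
EC_dw = 734 / 37

19.8378 dS/m


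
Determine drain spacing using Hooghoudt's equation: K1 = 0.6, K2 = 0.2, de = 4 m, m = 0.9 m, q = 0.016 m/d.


S^2 = 8*K2*de*m/q + 4*K1*m^2/q
S^2 = 8*0.2*4*0.9/0.016 + 4*0.6*0.9^2/0.016
S = sqrt(481.5000)

21.9431 m


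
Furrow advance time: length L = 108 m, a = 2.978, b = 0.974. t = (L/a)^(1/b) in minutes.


t = (L/a)^(1/b)
t = (108/2.978)^(1/0.974)
t = 36.265950^(1/0.974)

39.9143 min


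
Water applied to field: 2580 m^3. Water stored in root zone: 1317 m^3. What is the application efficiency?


Ea = V_root / V_field * 100 = 1317 / 2580 * 100 = 51.0465%

51.0465 %


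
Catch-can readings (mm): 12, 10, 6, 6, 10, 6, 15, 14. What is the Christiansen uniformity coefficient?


mean = 9.875000 mm
MAD = 2.906250 mm
CU = (1 - 2.906250/9.875000)*100

70.5696 %


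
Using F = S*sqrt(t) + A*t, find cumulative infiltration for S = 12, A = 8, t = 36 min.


F = S*sqrt(t) + A*t
F = 12*sqrt(36) + 8*36
F = 12*6.000000 + 288

360.0000 mm


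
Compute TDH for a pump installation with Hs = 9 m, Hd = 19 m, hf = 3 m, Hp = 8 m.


TDH = Hs + Hd + hf + Hp = 9 + 19 + 3 + 8 = 39

39 m


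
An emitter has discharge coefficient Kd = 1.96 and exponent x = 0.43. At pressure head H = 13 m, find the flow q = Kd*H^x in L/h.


q = Kd * H^x = 1.96 * 13^0.43 = 1.96 * 3.012976

5.9054 L/h


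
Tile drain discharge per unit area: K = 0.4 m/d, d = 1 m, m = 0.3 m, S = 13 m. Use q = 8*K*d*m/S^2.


q = 8*K*d*m/S^2
q = 8*0.4*1*0.3/13^2
q = 0.9600 / 169

0.0057 m/d


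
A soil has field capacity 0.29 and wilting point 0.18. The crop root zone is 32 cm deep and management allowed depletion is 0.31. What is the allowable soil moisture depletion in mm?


SMD = (FC - PWP) * d * MAD * 10
SMD = (0.29 - 0.18) * 32 * 0.31 * 10
SMD = 0.1100 * 32 * 0.31 * 10

10.9120 mm


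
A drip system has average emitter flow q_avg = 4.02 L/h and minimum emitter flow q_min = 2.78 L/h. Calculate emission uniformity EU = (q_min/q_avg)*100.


EU = (q_min/q_avg)*100 = (2.78/4.02)*100 = 69.1542%

69.1542 %


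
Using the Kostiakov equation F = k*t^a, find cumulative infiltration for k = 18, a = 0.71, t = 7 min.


F = k * t^a = 18 * 7^0.71
F = 18 * 3.981251

71.6625 mm


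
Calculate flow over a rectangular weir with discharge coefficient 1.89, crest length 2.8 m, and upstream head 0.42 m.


Q = C * L * H^(3/2) = 1.89 * 2.8 * 0.42^1.5 = 1.89 * 2.8 * 0.272191

1.4404 m^3/s


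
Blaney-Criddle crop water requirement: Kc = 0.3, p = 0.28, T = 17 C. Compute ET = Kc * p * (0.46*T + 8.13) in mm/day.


ET = Kc * p * (0.46*T + 8.13)
ET = 0.3 * 0.28 * (0.46*17 + 8.13)
ET = 0.3 * 0.28 * 15.9500

1.3398 mm/day


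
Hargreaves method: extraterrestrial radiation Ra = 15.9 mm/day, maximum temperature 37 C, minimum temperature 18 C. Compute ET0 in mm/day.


Tmean = (Tmax + Tmin)/2 = (37 + 18)/2 = 27.5
ET0 = 0.0023 * 15.9 * (27.5 + 17.8) * sqrt(37 - 18)
ET0 = 0.0023 * 15.9 * 45.3 * 4.358899

7.2210 mm/day


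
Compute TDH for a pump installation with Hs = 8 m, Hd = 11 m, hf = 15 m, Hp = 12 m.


TDH = Hs + Hd + hf + Hp = 8 + 11 + 15 + 12 = 46

46 m


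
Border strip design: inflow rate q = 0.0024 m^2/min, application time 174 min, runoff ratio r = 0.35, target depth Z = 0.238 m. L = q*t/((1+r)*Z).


L = q*t/((1+r)*Z)
L = 0.0024*174/((1+0.35)*0.238)
L = 0.4176/0.3213

1.2997 m


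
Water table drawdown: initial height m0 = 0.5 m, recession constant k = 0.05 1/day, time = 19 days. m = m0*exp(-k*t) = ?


m = m0 * exp(-k*t)
m = 0.5 * exp(-0.05 * 19)
m = 0.5 * exp(-0.9500)

0.1934 m


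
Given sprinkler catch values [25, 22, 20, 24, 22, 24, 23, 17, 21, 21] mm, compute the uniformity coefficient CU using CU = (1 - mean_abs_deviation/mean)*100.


mean = 21.900000 mm
MAD = 1.720000 mm
CU = (1 - 1.720000/21.900000)*100

92.1461 %


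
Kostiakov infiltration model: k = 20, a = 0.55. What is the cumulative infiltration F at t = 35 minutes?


F = k * t^a = 20 * 35^0.55
F = 20 * 7.067038

141.3408 mm


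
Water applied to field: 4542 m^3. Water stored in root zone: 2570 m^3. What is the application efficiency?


Ea = V_root / V_field * 100 = 2570 / 4542 * 100 = 56.5830%

56.5830 %


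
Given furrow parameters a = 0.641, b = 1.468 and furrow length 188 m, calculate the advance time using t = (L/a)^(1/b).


t = (L/a)^(1/b)
t = (188/0.641)^(1/1.468)
t = 293.291732^(1/1.468)

47.9426 min


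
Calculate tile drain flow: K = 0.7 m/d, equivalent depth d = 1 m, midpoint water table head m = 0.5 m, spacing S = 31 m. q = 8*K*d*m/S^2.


q = 8*K*d*m/S^2
q = 8*0.7*1*0.5/31^2
q = 2.8000 / 961

0.0029 m/d


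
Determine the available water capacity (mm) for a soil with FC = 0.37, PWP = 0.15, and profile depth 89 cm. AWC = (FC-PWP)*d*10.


AWC = (FC - PWP) * d * 10
AWC = (0.37 - 0.15) * 89 * 10
AWC = 0.2200 * 89 * 10

195.8000 mm


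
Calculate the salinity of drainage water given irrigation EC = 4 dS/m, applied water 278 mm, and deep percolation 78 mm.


EC_dw = EC_iw * D_iw / D_dw
EC_dw = 4 * 278 / 78
EC_dw = 1112 / 78

14.2564 dS/m


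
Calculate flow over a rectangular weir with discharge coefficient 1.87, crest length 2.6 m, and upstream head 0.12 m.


Q = C * L * H^(3/2) = 1.87 * 2.6 * 0.12^1.5 = 1.87 * 2.6 * 0.041569

0.2021 m^3/s


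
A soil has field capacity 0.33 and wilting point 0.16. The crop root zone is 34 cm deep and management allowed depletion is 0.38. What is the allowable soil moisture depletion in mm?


SMD = (FC - PWP) * d * MAD * 10
SMD = (0.33 - 0.16) * 34 * 0.38 * 10
SMD = 0.1700 * 34 * 0.38 * 10

21.9640 mm


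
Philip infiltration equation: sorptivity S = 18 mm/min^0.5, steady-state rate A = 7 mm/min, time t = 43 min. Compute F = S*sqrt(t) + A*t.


F = S*sqrt(t) + A*t
F = 18*sqrt(43) + 7*43
F = 18*6.557439 + 301

419.0339 mm


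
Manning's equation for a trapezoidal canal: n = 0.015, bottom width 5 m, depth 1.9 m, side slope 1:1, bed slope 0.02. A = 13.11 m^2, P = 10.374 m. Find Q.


R = A/P = 13.11/10.374 = 1.263736
Q = (1/0.015) * 13.11 * 1.263736^(2/3) * 0.02^0.5

144.4765 m^3/s


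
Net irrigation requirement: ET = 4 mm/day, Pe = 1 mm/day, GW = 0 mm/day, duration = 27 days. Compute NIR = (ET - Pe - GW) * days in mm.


Daily deficit = ET - Pe - GW = 4 - 1 - 0 = 3 mm/day
NIR = 3 * 27 = 81 mm

81.0000 mm


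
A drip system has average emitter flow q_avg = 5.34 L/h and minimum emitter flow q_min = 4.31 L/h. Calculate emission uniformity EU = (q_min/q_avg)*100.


EU = (q_min/q_avg)*100 = (4.31/5.34)*100 = 80.7116%

80.7116 %


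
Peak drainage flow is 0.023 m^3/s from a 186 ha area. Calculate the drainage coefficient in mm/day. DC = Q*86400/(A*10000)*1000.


DC = Q * 86400 / (A * 10000) * 1000
DC = 0.023 * 86400 / (186 * 10000) * 1000
DC = 1987200.0000 / 1860000

1.0684 mm/day


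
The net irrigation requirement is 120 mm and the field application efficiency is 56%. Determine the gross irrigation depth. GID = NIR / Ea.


Ea = 56% = 0.56
GID = NIR / Ea = 120 / 0.56 = 214.2857 mm

214.2857 mm


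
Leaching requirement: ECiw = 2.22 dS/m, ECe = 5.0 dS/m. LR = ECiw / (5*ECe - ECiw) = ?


LR = ECiw / (5*ECe - ECiw)
LR = 2.22 / (5*5.0 - 2.22)
LR = 2.22 / 22.7800

0.0975


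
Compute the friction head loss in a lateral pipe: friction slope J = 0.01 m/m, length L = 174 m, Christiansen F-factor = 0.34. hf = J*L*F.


hf = J * L * F = 0.01 * 174 * 0.34 = 0.5916 m

0.5916 m


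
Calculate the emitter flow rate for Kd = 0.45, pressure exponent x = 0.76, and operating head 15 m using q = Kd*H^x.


q = Kd * H^x = 0.45 * 15^0.76 = 0.45 * 7.831219

3.5240 L/h


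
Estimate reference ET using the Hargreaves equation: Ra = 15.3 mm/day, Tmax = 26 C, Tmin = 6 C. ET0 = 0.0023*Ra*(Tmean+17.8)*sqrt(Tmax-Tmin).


Tmean = (Tmax + Tmin)/2 = (26 + 6)/2 = 16.0
ET0 = 0.0023 * 15.3 * (16.0 + 17.8) * sqrt(26 - 6)
ET0 = 0.0023 * 15.3 * 33.8 * 4.472136

5.3193 mm/day


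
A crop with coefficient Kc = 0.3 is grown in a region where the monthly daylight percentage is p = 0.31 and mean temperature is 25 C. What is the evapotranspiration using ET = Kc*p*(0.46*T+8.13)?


ET = Kc * p * (0.46*T + 8.13)
ET = 0.3 * 0.31 * (0.46*25 + 8.13)
ET = 0.3 * 0.31 * 19.6300

1.8256 mm/day


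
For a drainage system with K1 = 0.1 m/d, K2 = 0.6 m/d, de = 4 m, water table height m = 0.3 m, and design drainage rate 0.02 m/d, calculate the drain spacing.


S^2 = 8*K2*de*m/q + 4*K1*m^2/q
S^2 = 8*0.6*4*0.3/0.02 + 4*0.1*0.3^2/0.02
S = sqrt(289.8000)

17.0235 m


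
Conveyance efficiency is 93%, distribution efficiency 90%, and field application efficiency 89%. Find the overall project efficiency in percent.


Ec = 0.93, Eb = 0.9, Ea = 0.89
E = 0.93 * 0.9 * 0.89 * 100 = 74.4930%

74.4930 %


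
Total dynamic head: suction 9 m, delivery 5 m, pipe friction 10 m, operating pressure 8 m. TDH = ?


TDH = Hs + Hd + hf + Hp = 9 + 5 + 10 + 8 = 32

32 m


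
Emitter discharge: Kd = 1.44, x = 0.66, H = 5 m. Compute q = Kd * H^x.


q = Kd * H^x = 1.44 * 5^0.66 = 1.44 * 2.892812

4.1656 L/h


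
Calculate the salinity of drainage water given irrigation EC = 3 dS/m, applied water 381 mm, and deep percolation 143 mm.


EC_dw = EC_iw * D_iw / D_dw
EC_dw = 3 * 381 / 143
EC_dw = 1143 / 143

7.9930 dS/m


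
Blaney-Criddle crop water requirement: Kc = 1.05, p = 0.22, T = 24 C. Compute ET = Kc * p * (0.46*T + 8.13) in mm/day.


ET = Kc * p * (0.46*T + 8.13)
ET = 1.05 * 0.22 * (0.46*24 + 8.13)
ET = 1.05 * 0.22 * 19.1700

4.4283 mm/day


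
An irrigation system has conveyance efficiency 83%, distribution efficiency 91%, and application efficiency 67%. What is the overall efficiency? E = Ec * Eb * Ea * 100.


Ec = 0.83, Eb = 0.91, Ea = 0.67
E = 0.83 * 0.91 * 0.67 * 100 = 50.6051%

50.6051 %


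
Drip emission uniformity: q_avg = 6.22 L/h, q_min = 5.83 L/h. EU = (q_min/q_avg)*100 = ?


EU = (q_min/q_avg)*100 = (5.83/6.22)*100 = 93.7299%

93.7299 %


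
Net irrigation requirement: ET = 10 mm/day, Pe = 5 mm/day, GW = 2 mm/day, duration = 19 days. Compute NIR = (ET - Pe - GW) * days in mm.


Daily deficit = ET - Pe - GW = 10 - 5 - 2 = 3 mm/day
NIR = 3 * 19 = 57 mm

57.0000 mm


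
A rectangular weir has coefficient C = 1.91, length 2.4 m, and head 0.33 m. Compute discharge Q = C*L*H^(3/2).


Q = C * L * H^(3/2) = 1.91 * 2.4 * 0.33^1.5 = 1.91 * 2.4 * 0.189571

0.8690 m^3/s


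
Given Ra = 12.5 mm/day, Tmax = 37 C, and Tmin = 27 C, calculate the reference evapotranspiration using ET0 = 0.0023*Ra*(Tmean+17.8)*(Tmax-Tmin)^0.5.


Tmean = (Tmax + Tmin)/2 = (37 + 27)/2 = 32.0
ET0 = 0.0023 * 12.5 * (32.0 + 17.8) * sqrt(37 - 27)
ET0 = 0.0023 * 12.5 * 49.8 * 3.162278

4.5276 mm/day


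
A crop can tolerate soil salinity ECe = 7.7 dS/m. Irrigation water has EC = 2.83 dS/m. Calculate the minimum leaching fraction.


LR = ECiw / (5*ECe - ECiw)
LR = 2.83 / (5*7.7 - 2.83)
LR = 2.83 / 35.6700

0.0793


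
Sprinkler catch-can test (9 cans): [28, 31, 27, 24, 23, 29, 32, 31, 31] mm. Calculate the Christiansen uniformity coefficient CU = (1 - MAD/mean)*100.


mean = 28.444444 mm
MAD = 2.617284 mm
CU = (1 - 2.617284/28.444444)*100

90.7986 %


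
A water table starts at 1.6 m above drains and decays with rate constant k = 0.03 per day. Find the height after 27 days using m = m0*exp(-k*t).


m = m0 * exp(-k*t)
m = 1.6 * exp(-0.03 * 27)
m = 1.6 * exp(-0.8100)

0.7118 m


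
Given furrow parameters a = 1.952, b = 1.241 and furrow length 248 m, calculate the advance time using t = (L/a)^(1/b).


t = (L/a)^(1/b)
t = (248/1.952)^(1/1.241)
t = 127.049180^(1/1.241)

49.5889 min


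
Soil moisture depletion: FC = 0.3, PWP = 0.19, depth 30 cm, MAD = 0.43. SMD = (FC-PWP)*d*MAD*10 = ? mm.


SMD = (FC - PWP) * d * MAD * 10
SMD = (0.3 - 0.19) * 30 * 0.43 * 10
SMD = 0.1100 * 30 * 0.43 * 10

14.1900 mm


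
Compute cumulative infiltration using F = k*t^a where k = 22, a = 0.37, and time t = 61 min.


F = k * t^a = 22 * 61^0.37
F = 22 * 4.576906

100.6919 mm


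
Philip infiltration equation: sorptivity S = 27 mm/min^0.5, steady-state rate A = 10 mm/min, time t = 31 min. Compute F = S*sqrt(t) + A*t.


F = S*sqrt(t) + A*t
F = 27*sqrt(31) + 10*31
F = 27*5.567764 + 310

460.3296 mm


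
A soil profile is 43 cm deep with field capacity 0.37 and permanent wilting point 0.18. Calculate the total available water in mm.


AWC = (FC - PWP) * d * 10
AWC = (0.37 - 0.18) * 43 * 10
AWC = 0.1900 * 43 * 10

81.7000 mm


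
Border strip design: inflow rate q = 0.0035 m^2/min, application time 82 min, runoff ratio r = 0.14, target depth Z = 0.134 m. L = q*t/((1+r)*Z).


L = q*t/((1+r)*Z)
L = 0.0035*82/((1+0.14)*0.134)
L = 0.287/0.15276

1.8788 m


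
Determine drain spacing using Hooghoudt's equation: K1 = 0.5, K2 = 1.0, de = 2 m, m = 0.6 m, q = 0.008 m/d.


S^2 = 8*K2*de*m/q + 4*K1*m^2/q
S^2 = 8*1.0*2*0.6/0.008 + 4*0.5*0.6^2/0.008
S = sqrt(1290.0000)

35.9166 m


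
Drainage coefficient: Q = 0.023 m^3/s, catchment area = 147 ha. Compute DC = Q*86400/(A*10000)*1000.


DC = Q * 86400 / (A * 10000) * 1000
DC = 0.023 * 86400 / (147 * 10000) * 1000
DC = 1987200.0000 / 1470000

1.3518 mm/day


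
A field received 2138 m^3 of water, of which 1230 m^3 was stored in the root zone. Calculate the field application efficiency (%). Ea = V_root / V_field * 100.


Ea = V_root / V_field * 100 = 1230 / 2138 * 100 = 57.5304%

57.5304 %


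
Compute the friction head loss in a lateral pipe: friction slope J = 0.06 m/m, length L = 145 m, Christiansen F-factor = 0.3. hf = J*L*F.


hf = J * L * F = 0.06 * 145 * 0.3 = 2.6100 m

2.6100 m


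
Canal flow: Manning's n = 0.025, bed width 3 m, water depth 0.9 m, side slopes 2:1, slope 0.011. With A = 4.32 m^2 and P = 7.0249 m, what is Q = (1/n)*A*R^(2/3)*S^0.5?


R = A/P = 4.32/7.0249 = 0.614955
Q = (1/0.025) * 4.32 * 0.614955^(2/3) * 0.011^0.5

13.1060 m^3/s


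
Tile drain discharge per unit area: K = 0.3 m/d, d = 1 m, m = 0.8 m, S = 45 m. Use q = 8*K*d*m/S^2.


q = 8*K*d*m/S^2
q = 8*0.3*1*0.8/45^2
q = 1.9200 / 2025

9.4815e-04 m/d


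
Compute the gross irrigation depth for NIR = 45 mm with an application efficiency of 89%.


Ea = 89% = 0.89
GID = NIR / Ea = 45 / 0.89 = 50.5618 mm

50.5618 mm


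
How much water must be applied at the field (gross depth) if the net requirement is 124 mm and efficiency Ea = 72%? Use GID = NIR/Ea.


Ea = 72% = 0.72
GID = NIR / Ea = 124 / 0.72 = 172.2222 mm

172.2222 mm


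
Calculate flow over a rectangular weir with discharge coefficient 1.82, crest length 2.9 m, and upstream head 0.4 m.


Q = C * L * H^(3/2) = 1.82 * 2.9 * 0.4^1.5 = 1.82 * 2.9 * 0.252982

1.3352 m^3/s


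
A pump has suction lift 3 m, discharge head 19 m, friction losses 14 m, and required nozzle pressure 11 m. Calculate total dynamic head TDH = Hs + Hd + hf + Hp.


TDH = Hs + Hd + hf + Hp = 3 + 19 + 14 + 11 = 47

47 m


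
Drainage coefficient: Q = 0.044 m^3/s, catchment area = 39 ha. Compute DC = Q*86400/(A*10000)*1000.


DC = Q * 86400 / (A * 10000) * 1000
DC = 0.044 * 86400 / (39 * 10000) * 1000
DC = 3801600.0000 / 390000

9.7477 mm/day


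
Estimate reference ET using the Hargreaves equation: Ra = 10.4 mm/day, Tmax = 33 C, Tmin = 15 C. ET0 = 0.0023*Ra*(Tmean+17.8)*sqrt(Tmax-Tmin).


Tmean = (Tmax + Tmin)/2 = (33 + 15)/2 = 24.0
ET0 = 0.0023 * 10.4 * (24.0 + 17.8) * sqrt(33 - 15)
ET0 = 0.0023 * 10.4 * 41.8 * 4.242641

4.2420 mm/day


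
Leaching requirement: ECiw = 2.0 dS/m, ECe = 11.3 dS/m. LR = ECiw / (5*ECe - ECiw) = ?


LR = ECiw / (5*ECe - ECiw)
LR = 2.0 / (5*11.3 - 2.0)
LR = 2.0 / 54.5000

0.0367


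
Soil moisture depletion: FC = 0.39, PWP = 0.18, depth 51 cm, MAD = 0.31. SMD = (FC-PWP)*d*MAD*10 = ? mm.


SMD = (FC - PWP) * d * MAD * 10
SMD = (0.39 - 0.18) * 51 * 0.31 * 10
SMD = 0.2100 * 51 * 0.31 * 10

33.2010 mm


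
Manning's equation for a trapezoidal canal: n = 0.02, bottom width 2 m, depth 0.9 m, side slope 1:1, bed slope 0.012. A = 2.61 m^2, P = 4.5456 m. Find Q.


R = A/P = 2.61/4.5456 = 0.574182
Q = (1/0.02) * 2.61 * 0.574182^(2/3) * 0.012^0.5

9.8757 m^3/s


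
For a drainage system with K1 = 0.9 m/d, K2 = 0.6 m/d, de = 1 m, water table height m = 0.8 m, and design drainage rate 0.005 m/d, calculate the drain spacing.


S^2 = 8*K2*de*m/q + 4*K1*m^2/q
S^2 = 8*0.6*1*0.8/0.005 + 4*0.9*0.8^2/0.005
S = sqrt(1228.8000)

35.0542 m


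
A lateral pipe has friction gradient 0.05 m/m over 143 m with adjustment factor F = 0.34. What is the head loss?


hf = J * L * F = 0.05 * 143 * 0.34 = 2.4310 m

2.4310 m


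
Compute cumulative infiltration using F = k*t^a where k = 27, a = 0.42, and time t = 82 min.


F = k * t^a = 27 * 82^0.42
F = 27 * 6.365050

171.8563 mm


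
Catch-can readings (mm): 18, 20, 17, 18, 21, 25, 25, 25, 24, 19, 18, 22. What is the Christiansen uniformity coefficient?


mean = 21.000000 mm
MAD = 2.666667 mm
CU = (1 - 2.666667/21.000000)*100

87.3016 %


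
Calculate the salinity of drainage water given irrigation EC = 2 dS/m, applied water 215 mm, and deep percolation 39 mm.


EC_dw = EC_iw * D_iw / D_dw
EC_dw = 2 * 215 / 39
EC_dw = 430 / 39

11.0256 dS/m


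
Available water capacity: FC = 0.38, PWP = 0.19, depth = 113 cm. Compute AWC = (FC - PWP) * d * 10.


AWC = (FC - PWP) * d * 10
AWC = (0.38 - 0.19) * 113 * 10
AWC = 0.1900 * 113 * 10

214.7000 mm


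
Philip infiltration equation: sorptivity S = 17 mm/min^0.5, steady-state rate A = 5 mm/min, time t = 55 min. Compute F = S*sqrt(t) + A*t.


F = S*sqrt(t) + A*t
F = 17*sqrt(55) + 5*55
F = 17*7.416198 + 275

401.0754 mm


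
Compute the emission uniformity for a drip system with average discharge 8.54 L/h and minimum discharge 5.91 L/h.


EU = (q_min/q_avg)*100 = (5.91/8.54)*100 = 69.2037%

69.2037 %


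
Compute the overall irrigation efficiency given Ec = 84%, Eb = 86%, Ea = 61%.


Ec = 0.84, Eb = 0.86, Ea = 0.61
E = 0.84 * 0.86 * 0.61 * 100 = 44.0664%

44.0664 %


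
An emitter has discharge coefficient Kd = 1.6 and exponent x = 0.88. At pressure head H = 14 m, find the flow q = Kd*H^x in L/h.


q = Kd * H^x = 1.6 * 14^0.88 = 1.6 * 10.199824

16.3197 L/h


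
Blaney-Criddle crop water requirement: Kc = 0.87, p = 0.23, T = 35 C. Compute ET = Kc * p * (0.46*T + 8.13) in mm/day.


ET = Kc * p * (0.46*T + 8.13)
ET = 0.87 * 0.23 * (0.46*35 + 8.13)
ET = 0.87 * 0.23 * 24.2300

4.8484 mm/day


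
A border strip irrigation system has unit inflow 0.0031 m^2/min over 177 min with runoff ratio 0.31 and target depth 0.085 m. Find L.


L = q*t/((1+r)*Z)
L = 0.0031*177/((1+0.31)*0.085)
L = 0.5487/0.11135

4.9277 m


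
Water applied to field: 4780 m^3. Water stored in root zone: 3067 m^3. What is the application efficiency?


Ea = V_root / V_field * 100 = 3067 / 4780 * 100 = 64.1632%

64.1632 %


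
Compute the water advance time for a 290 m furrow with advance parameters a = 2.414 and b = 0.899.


t = (L/a)^(1/b)
t = (290/2.414)^(1/0.899)
t = 120.132560^(1/0.899)

205.7332 min


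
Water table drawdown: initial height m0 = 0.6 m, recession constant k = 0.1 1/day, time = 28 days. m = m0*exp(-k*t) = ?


m = m0 * exp(-k*t)
m = 0.6 * exp(-0.1 * 28)
m = 0.6 * exp(-2.8000)

0.0365 m


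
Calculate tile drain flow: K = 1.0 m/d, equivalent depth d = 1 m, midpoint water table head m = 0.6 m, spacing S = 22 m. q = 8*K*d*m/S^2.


q = 8*K*d*m/S^2
q = 8*1.0*1*0.6/22^2
q = 4.8000 / 484

0.0099 m/d


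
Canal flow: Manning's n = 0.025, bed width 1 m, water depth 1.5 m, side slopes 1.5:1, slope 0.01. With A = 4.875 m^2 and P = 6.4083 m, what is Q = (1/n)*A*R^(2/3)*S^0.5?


R = A/P = 4.875/6.4083 = 0.760732
Q = (1/0.025) * 4.875 * 0.760732^(2/3) * 0.01^0.5

16.2501 m^3/s


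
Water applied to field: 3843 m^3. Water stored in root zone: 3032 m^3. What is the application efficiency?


Ea = V_root / V_field * 100 = 3032 / 3843 * 100 = 78.8967%

78.8967 %


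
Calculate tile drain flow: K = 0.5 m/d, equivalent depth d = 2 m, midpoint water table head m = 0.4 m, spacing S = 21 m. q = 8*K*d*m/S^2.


q = 8*K*d*m/S^2
q = 8*0.5*2*0.4/21^2
q = 3.2000 / 441

0.0073 m/d


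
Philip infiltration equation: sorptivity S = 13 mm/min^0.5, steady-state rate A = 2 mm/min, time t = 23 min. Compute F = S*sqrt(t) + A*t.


F = S*sqrt(t) + A*t
F = 13*sqrt(23) + 2*23
F = 13*4.795832 + 46

108.3458 mm


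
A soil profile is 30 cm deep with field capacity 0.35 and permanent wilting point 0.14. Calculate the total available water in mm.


AWC = (FC - PWP) * d * 10
AWC = (0.35 - 0.14) * 30 * 10
AWC = 0.2100 * 30 * 10

63.0000 mm


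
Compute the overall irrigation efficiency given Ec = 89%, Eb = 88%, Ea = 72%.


Ec = 0.89, Eb = 0.88, Ea = 0.72
E = 0.89 * 0.88 * 0.72 * 100 = 56.3904%

56.3904 %


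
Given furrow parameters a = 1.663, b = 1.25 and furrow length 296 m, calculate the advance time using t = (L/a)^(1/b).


t = (L/a)^(1/b)
t = (296/1.663)^(1/1.25)
t = 177.991581^(1/1.25)

63.1422 min


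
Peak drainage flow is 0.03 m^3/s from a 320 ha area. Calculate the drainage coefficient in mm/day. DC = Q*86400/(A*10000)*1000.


DC = Q * 86400 / (A * 10000) * 1000
DC = 0.03 * 86400 / (320 * 10000) * 1000
DC = 2592000.0000 / 3200000

0.8100 mm/day


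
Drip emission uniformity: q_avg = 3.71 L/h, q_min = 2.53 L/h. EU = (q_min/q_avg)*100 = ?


EU = (q_min/q_avg)*100 = (2.53/3.71)*100 = 68.1941%

68.1941 %


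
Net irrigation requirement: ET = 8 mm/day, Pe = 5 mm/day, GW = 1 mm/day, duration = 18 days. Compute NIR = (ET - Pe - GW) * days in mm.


Daily deficit = ET - Pe - GW = 8 - 5 - 1 = 2 mm/day
NIR = 2 * 18 = 36 mm

36.0000 mm


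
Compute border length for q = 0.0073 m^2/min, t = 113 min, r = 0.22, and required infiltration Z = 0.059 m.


L = q*t/((1+r)*Z)
L = 0.0073*113/((1+0.22)*0.059)
L = 0.8249/0.07198

11.4601 m


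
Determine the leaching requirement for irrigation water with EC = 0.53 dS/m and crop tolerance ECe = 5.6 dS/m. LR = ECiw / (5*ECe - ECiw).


LR = ECiw / (5*ECe - ECiw)
LR = 0.53 / (5*5.6 - 0.53)
LR = 0.53 / 27.4700

0.0193


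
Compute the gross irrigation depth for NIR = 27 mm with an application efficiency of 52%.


Ea = 52% = 0.52
GID = NIR / Ea = 27 / 0.52 = 51.9231 mm

51.9231 mm


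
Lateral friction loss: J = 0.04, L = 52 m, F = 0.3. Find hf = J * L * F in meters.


hf = J * L * F = 0.04 * 52 * 0.3 = 0.6240 m

0.6240 m


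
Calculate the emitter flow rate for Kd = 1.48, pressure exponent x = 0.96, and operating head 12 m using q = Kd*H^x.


q = Kd * H^x = 1.48 * 12^0.96 = 1.48 * 10.864606

16.0796 L/h


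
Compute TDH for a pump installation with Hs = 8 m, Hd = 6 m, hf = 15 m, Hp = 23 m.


TDH = Hs + Hd + hf + Hp = 8 + 6 + 15 + 23 = 52

52 m


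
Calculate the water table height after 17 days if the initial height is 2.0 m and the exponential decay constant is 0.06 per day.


m = m0 * exp(-k*t)
m = 2.0 * exp(-0.06 * 17)
m = 2.0 * exp(-1.0200)

0.7212 m


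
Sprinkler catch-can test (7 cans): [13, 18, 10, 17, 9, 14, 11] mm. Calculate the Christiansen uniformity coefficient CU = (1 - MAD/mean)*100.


mean = 13.142857 mm
MAD = 2.734694 mm
CU = (1 - 2.734694/13.142857)*100

79.1925 %


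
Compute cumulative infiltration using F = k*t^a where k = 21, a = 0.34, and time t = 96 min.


F = k * t^a = 21 * 96^0.34
F = 21 * 4.720328

99.1269 mm


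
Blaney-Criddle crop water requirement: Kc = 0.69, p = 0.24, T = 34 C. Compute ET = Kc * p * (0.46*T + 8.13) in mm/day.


ET = Kc * p * (0.46*T + 8.13)
ET = 0.69 * 0.24 * (0.46*34 + 8.13)
ET = 0.69 * 0.24 * 23.7700

3.9363 mm/day


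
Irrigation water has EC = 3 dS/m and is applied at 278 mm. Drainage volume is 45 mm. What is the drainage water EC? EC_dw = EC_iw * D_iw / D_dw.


EC_dw = EC_iw * D_iw / D_dw
EC_dw = 3 * 278 / 45
EC_dw = 834 / 45

18.5333 dS/m


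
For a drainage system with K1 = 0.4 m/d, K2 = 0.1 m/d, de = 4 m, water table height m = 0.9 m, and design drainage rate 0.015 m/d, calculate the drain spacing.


S^2 = 8*K2*de*m/q + 4*K1*m^2/q
S^2 = 8*0.1*4*0.9/0.015 + 4*0.4*0.9^2/0.015
S = sqrt(278.4000)

16.6853 m


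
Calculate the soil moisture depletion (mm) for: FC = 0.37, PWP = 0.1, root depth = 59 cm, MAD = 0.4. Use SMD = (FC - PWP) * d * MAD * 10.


SMD = (FC - PWP) * d * MAD * 10
SMD = (0.37 - 0.1) * 59 * 0.4 * 10
SMD = 0.2700 * 59 * 0.4 * 10

63.7200 mm


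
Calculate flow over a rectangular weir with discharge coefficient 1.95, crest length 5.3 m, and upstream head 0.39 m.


Q = C * L * H^(3/2) = 1.95 * 5.3 * 0.39^1.5 = 1.95 * 5.3 * 0.243555

2.5171 m^3/s


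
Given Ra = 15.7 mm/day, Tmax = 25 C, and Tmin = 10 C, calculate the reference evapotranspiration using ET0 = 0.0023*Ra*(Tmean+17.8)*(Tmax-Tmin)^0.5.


Tmean = (Tmax + Tmin)/2 = (25 + 10)/2 = 17.5
ET0 = 0.0023 * 15.7 * (17.5 + 17.8) * sqrt(25 - 10)
ET0 = 0.0023 * 15.7 * 35.3 * 3.872983

4.9368 mm/day


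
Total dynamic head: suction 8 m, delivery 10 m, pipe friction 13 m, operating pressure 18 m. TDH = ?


TDH = Hs + Hd + hf + Hp = 8 + 10 + 13 + 18 = 49

49 m


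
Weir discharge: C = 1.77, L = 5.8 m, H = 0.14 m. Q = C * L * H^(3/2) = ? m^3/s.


Q = C * L * H^(3/2) = 1.77 * 5.8 * 0.14^1.5 = 1.77 * 5.8 * 0.052383

0.5378 m^3/s


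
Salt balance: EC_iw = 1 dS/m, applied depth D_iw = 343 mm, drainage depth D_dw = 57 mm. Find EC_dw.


EC_dw = EC_iw * D_iw / D_dw
EC_dw = 1 * 343 / 57
EC_dw = 343 / 57

6.0175 dS/m


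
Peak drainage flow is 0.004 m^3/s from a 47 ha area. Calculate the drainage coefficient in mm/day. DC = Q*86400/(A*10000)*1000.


DC = Q * 86400 / (A * 10000) * 1000
DC = 0.004 * 86400 / (47 * 10000) * 1000
DC = 345600.0000 / 470000

0.7353 mm/day


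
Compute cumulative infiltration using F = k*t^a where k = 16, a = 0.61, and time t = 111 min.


F = k * t^a = 16 * 111^0.61
F = 16 * 17.686708

282.9873 mm


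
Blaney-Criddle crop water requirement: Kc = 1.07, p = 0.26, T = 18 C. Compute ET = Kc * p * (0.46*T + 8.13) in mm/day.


ET = Kc * p * (0.46*T + 8.13)
ET = 1.07 * 0.26 * (0.46*18 + 8.13)
ET = 1.07 * 0.26 * 16.4100

4.5653 mm/day


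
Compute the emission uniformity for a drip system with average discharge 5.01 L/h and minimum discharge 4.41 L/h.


EU = (q_min/q_avg)*100 = (4.41/5.01)*100 = 88.0240%

88.0240 %


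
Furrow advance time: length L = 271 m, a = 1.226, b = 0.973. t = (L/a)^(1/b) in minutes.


t = (L/a)^(1/b)
t = (271/1.226)^(1/0.973)
t = 221.044046^(1/0.973)

256.7653 min
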